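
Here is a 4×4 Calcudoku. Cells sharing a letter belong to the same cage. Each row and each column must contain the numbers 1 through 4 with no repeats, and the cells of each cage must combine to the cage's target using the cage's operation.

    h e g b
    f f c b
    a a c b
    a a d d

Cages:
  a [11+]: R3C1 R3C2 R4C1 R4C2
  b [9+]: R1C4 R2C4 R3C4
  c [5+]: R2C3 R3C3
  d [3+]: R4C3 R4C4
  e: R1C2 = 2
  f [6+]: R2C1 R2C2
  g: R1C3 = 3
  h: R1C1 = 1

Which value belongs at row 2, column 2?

Cage h is given; hence R1C1 = 1.
E is a freebie, so R1C2 = 2.
Cage g is given; hence R1C3 = 3.
Row 1 already has 3, which forces R1C4 = 4.
Column 2 now contains 2, so R2C2 = 4.
Row 2 now contains 4, leaving R2C1 = 2.
The two cells of cage c must have sum 5, which forces R2C3 = 1.
Row 2 now contains 2, leaving R2C4 = 3.
Cage c's pair has sum 5, so R3C3 = 4.
Column 4 already has 3, which forces R3C4 = 2.
Column 3 already has 1; hence R4C3 = 2.
2 is placed in column 4, so R4C4 = 1.
4 is placed in row 3, so R3C1 = 3.
Cage a needs sum 11, so R3C2 = 1.
Cage a has sum 11, which forces R4C1 = 4.
Row 4 now contains 1, which forces R4C2 = 3.
Completed grid: 1 2 3 4 / 2 4 1 3 / 3 1 4 2 / 4 3 2 1.

4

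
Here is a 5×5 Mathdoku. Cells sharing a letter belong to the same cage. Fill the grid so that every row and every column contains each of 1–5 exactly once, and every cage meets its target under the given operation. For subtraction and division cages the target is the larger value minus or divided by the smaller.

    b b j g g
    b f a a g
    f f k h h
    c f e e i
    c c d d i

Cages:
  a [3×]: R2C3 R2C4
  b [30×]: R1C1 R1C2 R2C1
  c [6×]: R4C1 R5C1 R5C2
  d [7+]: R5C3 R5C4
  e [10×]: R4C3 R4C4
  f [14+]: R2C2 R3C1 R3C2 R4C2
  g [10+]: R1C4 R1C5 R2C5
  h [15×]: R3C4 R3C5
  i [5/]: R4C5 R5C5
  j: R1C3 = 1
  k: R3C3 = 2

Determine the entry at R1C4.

Cage j is a single given cell, leaving R1C3 = 1.
Column 3 already has 1, which forces R2C3 = 3.
Row 2 now contains 3, leaving R2C4 = 1.
K is a freebie, which forces R3C3 = 2.
2 is placed in column 3, so R4C3 = 5.
Row 4 already has 5, which forces R4C4 = 2.
Row 4 already has 5, which forces R4C5 = 1.
Column 3 already has 5, so R5C3 = 4.
Column 5 already has 1, leaving R5C5 = 5.
Cage h needs two cells with product 15, so R3C4 = 5.
Column 5 already has 5, so R3C5 = 3.
Row 4 already has 1; hence R4C1 = 3.
3 is placed in row 4; hence R4C2 = 4.
5 is placed in row 5, leaving R5C4 = 3.
Cage b has product 30, which forces R1C2 = 3.
5 is placed in column 4, so R1C4 = 4.
3 is placed in column 5; hence R1C5 = 2.
Cage f has sum 14, so R2C2 = 5.
The 3 cells of cage g must have sum 10, which forces R2C5 = 4.
Row 3 already has 3, which forces R3C1 = 4.
Column 2 now contains 4; hence R3C2 = 1.
1 is placed in column 2, leaving R5C2 = 2.
2 is placed in row 1; hence R1C1 = 5.
5 is placed in row 2, so R2C1 = 2.
Row 5 already has 2, which forces R5C1 = 1.
The full grid is 5 3 1 4 2 / 2 5 3 1 4 / 4 1 2 5 3 / 3 4 5 2 1 / 1 2 4 3 5.

4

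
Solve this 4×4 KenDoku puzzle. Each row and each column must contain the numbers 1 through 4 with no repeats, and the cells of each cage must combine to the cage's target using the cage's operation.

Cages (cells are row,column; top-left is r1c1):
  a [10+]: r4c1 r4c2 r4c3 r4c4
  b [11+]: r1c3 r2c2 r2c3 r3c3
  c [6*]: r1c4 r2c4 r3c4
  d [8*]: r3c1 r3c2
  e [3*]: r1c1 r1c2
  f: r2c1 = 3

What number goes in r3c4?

Cage f is given, which forces r2c1 = 3.
Column 1 now contains 3; hence r1c1 = 1.
Cage e needs two cells with product 3, which forces r1c2 = 3.
Row 1 already has 3, which forces r1c4 = 2.
Column 4 now contains 2; hence r2c4 = 1.
1 is placed in column 4; hence r3c4 = 3.
Column 4 now contains 3, which forces r4c4 = 4.
Row 1 already has 2, so r1c3 = 4.
Cage b has sum 11, which forces r2c2 = 4.
Cage b needs sum 11, so r2c3 = 2.
Column 2 already has 4, which forces r3c2 = 2.
Cage b needs sum 11, which forces r3c3 = 1.
Row 4 already has 4; hence r4c1 = 2.
Cage a has sum 10, so r4c2 = 1.
Cage a needs sum 10, which forces r4c3 = 3.
Row 3 now contains 2; hence r3c1 = 4.
Filled in: 1 3 4 2 / 3 4 2 1 / 4 2 1 3 / 2 1 3 4.

3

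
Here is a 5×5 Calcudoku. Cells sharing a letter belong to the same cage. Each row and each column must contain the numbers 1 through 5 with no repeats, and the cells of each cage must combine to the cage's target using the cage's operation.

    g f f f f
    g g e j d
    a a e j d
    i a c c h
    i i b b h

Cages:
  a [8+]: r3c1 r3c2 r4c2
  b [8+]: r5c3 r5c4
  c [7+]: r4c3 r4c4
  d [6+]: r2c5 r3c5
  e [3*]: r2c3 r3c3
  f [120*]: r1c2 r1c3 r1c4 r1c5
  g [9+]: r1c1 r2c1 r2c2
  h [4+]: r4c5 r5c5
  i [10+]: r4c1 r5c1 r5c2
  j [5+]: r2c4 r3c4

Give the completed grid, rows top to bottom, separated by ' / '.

1 3 4 2 5 / 3 5 1 4 2 / 5 2 3 1 4 / 4 1 2 5 3 / 2 4 5 3 1

The only place for 1 in row 1 is r1c1.
{3, 5} are confined to r2c1 and r2c2 in row 2; hence r2c3 = 1.
Cage e needs two cells with product 3, leaving r3c3 = 3.
The two cells of cage h must have sum 4; hence r4c5 = 3.
3 is placed in column 3; hence r5c3 = 5.
5 is placed in row 5, so r5c4 = 3.
{3, 5} are confined to r5c3 and r5c4 in row 5, leaving r5c5 = 1.
The 4 cells of cage f must have product 120, so r1c2 = 3.
Column 2 already has 3, which forces r2c2 = 5.
The two cells of cage j must have sum 5; hence r2c4 = 4.
Row 2 already has 4, which forces r2c5 = 2.
Cage j's pair has sum 5; hence r3c4 = 1.
Column 5 already has 2, leaving r3c5 = 4.
The 3 cells of cage i must have sum 10, leaving r4c1 = 4.
Cage c needs two cells with sum 7; hence r4c3 = 2.
Cage c needs two cells with sum 7, which forces r4c4 = 5.
The 3 cells of cage i must have sum 10, which forces r5c1 = 2.
Row 5 now contains 1; hence r5c2 = 4.
2 is placed in column 3, leaving r1c3 = 4.
Column 4 already has 5, so r1c4 = 2.
Column 5 now contains 4; hence r1c5 = 5.
5 is placed in row 2, so r2c1 = 3.
Column 1 now contains 2; hence r3c1 = 5.
4 is placed in row 3, leaving r3c2 = 2.
2 is placed in row 4, leaving r4c2 = 1.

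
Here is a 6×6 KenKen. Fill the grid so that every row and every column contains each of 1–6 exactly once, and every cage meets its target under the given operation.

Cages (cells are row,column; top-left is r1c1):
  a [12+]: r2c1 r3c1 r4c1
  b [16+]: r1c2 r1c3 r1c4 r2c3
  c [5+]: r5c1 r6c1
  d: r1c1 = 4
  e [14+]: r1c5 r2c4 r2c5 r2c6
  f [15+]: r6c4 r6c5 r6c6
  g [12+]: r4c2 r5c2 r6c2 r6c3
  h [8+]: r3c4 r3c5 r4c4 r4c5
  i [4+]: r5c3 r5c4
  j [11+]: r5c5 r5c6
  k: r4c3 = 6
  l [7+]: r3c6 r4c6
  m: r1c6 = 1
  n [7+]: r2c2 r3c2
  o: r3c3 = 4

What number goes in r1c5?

5

Cage d is given; hence r1c1 = 4.
Cage m is a single given cell; hence r1c6 = 1.
Cage o is given, so r3c3 = 4.
Cage k is a single given cell, leaving r4c3 = 6.
The only place for 4 in row 5 is r5c2.
Row 5 needs a 2, and only r5c1 is open for it.
Column 1 now contains 2; hence r6c1 = 3.
In column 2, 3 can only go at r1c2, so r1c2 = 3.
The 4 cells of cage b must have sum 16, which forces r1c4 = 6.
Column 3 needs a 3, and only r5c3 is open for it.
Row 5 now contains 3, which forces r5c4 = 1.
In row 4, 3 can only go at r4c4, so r4c4 = 3.
3 is placed in column 4, leaving r3c4 = 2.
Cage h has sum 8; hence r3c5 = 1.
Cage h has sum 8; hence r4c5 = 2.
2 is placed in column 5, which forces r1c5 = 5.
The 4 cells of cage e must have sum 14, so r2c4 = 4.
Cage e needs sum 14, which forces r2c5 = 3.
The 4 cells of cage e must have sum 14, leaving r2c6 = 2.
Cage l's pair has sum 7, so r3c6 = 3.
Cage l needs two cells with sum 7, so r4c6 = 4.
Column 5 now contains 5; hence r5c5 = 6.
Row 5 now contains 6, leaving r5c6 = 5.
4 is placed in column 4, leaving r6c4 = 5.
Column 5 now contains 6, so r6c5 = 4.
5 is placed in column 6, which forces r6c6 = 6.
Row 1 already has 5, which forces r1c3 = 2.
Row 2 now contains 2, so r2c2 = 1.
Row 2 now contains 2, so r2c3 = 5.
Cage n's pair has sum 7, so r3c2 = 6.
Cage g has sum 12; hence r4c2 = 5.
Column 2 already has 1, leaving r6c2 = 2.
Column 3 already has 2, leaving r6c3 = 1.
Row 2 now contains 5, which forces r2c1 = 6.
Row 3 now contains 6, leaving r3c1 = 5.
Row 4 already has 5, which forces r4c1 = 1.
The full grid is 4 3 2 6 5 1 / 6 1 5 4 3 2 / 5 6 4 2 1 3 / 1 5 6 3 2 4 / 2 4 3 1 6 5 / 3 2 1 5 4 6.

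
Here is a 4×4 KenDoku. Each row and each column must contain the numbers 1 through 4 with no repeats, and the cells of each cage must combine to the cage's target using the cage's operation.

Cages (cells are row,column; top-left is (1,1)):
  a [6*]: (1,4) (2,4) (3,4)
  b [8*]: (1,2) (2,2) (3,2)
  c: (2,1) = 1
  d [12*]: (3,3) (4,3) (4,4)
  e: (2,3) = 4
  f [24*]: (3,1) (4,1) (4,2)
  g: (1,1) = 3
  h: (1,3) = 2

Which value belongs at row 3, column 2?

Cage g is given, which forces (1,1) = 3.
H is a freebie, which forces (1,3) = 2.
2 is placed in row 1, which forces (1,4) = 1.
Cage c is given, which forces (2,1) = 1.
E is a freebie, which forces (2,3) = 4.
Row 1 now contains 1, leaving (1,2) = 4.
4 is placed in row 2, leaving (2,2) = 2.
Row 2 now contains 2, so (2,4) = 3.
Cage b has product 8, so (3,2) = 1.
Row 3 now contains 1, which forces (3,3) = 3.
3 is placed in column 4, which forces (3,4) = 2.
Cage f needs product 24; hence (4,2) = 3.
3 is placed in column 3, which forces (4,3) = 1.
The 3 cells of cage d must have product 12; hence (4,4) = 4.
Row 3 already has 2, so (3,1) = 4.
Row 4 now contains 4, which forces (4,1) = 2.
Filled in: 3 4 2 1 / 1 2 4 3 / 4 1 3 2 / 2 3 1 4.

1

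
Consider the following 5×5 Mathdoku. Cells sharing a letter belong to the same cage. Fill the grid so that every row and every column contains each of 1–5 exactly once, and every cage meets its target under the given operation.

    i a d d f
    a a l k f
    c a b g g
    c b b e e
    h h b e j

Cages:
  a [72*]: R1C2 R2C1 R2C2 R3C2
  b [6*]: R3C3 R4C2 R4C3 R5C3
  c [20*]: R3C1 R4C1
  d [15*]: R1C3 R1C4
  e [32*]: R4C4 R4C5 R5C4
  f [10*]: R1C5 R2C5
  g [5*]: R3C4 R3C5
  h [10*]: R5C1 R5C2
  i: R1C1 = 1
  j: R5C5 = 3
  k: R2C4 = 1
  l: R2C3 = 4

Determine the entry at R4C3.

3

Cage i is given, leaving R1C1 = 1.
Cage a has product 72, leaving R2C1 = 3.
Cage l is a single given cell, which forces R2C3 = 4.
Cage k is a single given cell, leaving R2C4 = 1.
1 is placed in column 4, so R3C4 = 5.
Row 3 already has 5, leaving R3C5 = 1.
Cage b needs product 6, so R4C2 = 1.
Cage e needs product 32, so R4C4 = 2.
Cage e needs product 32; hence R4C5 = 4.
Cage e has product 32, so R5C4 = 4.
Cage j is given; hence R5C5 = 3.
The two cells of cage d must have product 15; hence R1C3 = 5.
5 is placed in column 4, so R1C4 = 3.
5 is placed in row 1, so R1C5 = 2.
Row 2 now contains 4, which forces R2C2 = 2.
Column 5 now contains 2, leaving R2C5 = 5.
Row 3 already has 5, leaving R3C1 = 4.
Row 3 already has 4, so R3C2 = 3.
The 4 cells of cage b must have product 6, leaving R3C3 = 2.
Row 4 now contains 4; hence R4C1 = 5.
Row 4 now contains 2; hence R4C3 = 3.
Column 1 already has 5, which forces R5C1 = 2.
Column 2 now contains 2; hence R5C2 = 5.
The 4 cells of cage b must have product 6, which forces R5C3 = 1.
3 is placed in row 1, leaving R1C2 = 4.
Completed grid: 1 4 5 3 2 / 3 2 4 1 5 / 4 3 2 5 1 / 5 1 3 2 4 / 2 5 1 4 3.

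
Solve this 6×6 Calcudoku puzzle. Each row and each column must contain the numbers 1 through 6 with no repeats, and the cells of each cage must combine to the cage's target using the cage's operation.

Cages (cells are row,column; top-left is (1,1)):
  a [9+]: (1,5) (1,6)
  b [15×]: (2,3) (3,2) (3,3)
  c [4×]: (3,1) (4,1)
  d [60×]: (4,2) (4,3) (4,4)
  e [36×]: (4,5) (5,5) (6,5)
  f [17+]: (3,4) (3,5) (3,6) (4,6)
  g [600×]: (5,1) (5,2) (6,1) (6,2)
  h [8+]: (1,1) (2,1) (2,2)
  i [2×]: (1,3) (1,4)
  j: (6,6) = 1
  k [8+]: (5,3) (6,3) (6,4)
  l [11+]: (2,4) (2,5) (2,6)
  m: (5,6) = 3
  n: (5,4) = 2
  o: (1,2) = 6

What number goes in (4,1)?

O is a freebie, so (1,2) = 6.
Cage n is a single given cell, which forces (5,4) = 2.
M is a freebie, which forces (5,6) = 3.
Cage j is a single given cell; hence (6,6) = 1.
The two cells of cage i must have product 2; hence (1,3) = 2.
2 is placed in column 4, leaving (1,4) = 1.
Cage k has sum 8, leaving (5,3) = 1.
Row 5 already has 3, leaving (5,5) = 6.
The 3 cells of cage b must have product 15, so (3,2) = 1.
Row 5 now contains 6; hence (5,1) = 5.
Cage g needs product 600; hence (5,2) = 4.
The 4 cells of cage g must have product 600, so (6,1) = 6.
The 4 cells of cage g must have product 600; hence (6,2) = 5.
Cage h needs sum 8, which forces (2,2) = 3.
3 is placed in row 2, which forces (2,3) = 5.
Row 3 already has 1, which forces (3,1) = 4.
Column 3 now contains 5, leaving (3,3) = 3.
The two cells of cage c must have product 4; hence (4,1) = 1.
Column 2 now contains 3, leaving (4,2) = 2.
Row 4 now contains 2, leaving (4,5) = 3.
3 is placed in column 3, leaving (6,3) = 4.
Row 6 now contains 4, which forces (6,4) = 3.
Column 5 already has 3; hence (6,5) = 2.
Column 1 now contains 4, leaving (1,1) = 3.
Column 1 now contains 1, which forces (2,1) = 2.
Cage l needs sum 11, which forces (2,5) = 1.
The 4 cells of cage f must have sum 17, leaving (3,4) = 6.
Column 5 already has 2, so (3,5) = 5.
The 4 cells of cage f must have sum 17, so (3,6) = 2.
Column 3 now contains 4, which forces (4,3) = 6.
Cage d needs product 60; hence (4,4) = 5.
Cage f needs sum 17, leaving (4,6) = 4.
5 is placed in column 5, so (1,5) = 4.
Column 6 already has 4; hence (1,6) = 5.
Column 4 now contains 6, so (2,4) = 4.
Column 6 already has 4, so (2,6) = 6.
Completed grid: 3 6 2 1 4 5 / 2 3 5 4 1 6 / 4 1 3 6 5 2 / 1 2 6 5 3 4 / 5 4 1 2 6 3 / 6 5 4 3 2 1.

1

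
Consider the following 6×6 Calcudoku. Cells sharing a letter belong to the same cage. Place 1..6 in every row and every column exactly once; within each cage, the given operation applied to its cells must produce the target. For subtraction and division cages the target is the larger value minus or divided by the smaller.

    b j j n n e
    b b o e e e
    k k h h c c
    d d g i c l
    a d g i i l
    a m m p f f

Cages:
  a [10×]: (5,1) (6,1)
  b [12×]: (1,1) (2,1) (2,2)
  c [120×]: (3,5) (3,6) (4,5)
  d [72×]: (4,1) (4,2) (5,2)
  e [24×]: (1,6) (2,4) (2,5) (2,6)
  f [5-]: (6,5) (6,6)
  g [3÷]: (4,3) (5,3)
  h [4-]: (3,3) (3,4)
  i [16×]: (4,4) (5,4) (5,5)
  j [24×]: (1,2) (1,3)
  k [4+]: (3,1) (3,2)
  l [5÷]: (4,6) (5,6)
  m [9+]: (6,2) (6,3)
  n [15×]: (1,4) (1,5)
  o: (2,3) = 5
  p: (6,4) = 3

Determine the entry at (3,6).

4

Cage o is a single given cell, which forces (2,3) = 5.
P is a freebie, so (6,4) = 3.
3 is placed in column 4, so (1,4) = 5.
Cage n needs two cells with product 15, so (1,5) = 3.
Cage m needs two cells with sum 9, leaving (6,2) = 5.
The two cells of cage m must have sum 9, so (6,3) = 4.
The two cells of cage j must have product 24; hence (1,2) = 4.
4 is placed in column 3, leaving (1,3) = 6.
6 is placed in column 3; hence (3,3) = 2.
Row 3 already has 2, so (3,4) = 6.
Cage a's pair has product 10, which forces (5,1) = 5.
Row 5 already has 5, so (5,6) = 1.
Row 6 now contains 5, leaving (6,1) = 2.
1 is placed in column 6, which forces (6,6) = 6.
Column 1 now contains 2, which forces (1,1) = 1.
1 is placed in column 6, which forces (1,6) = 2.
Cage e needs product 24; hence (2,6) = 3.
Column 1 already has 1; hence (3,1) = 3.
3 is placed in row 3, which forces (3,2) = 1.
Cage g needs two cells with quotient 3, which forces (4,3) = 1.
Cage i needs product 16, which forces (4,4) = 2.
Cage c needs product 120, so (4,5) = 6.
1 is placed in column 6; hence (4,6) = 5.
Row 5 now contains 1, which forces (5,3) = 3.
Row 5 now contains 1, leaving (5,4) = 4.
The 3 cells of cage i must have product 16, so (5,5) = 2.
6 is placed in row 6, which forces (6,5) = 1.
Cage b has product 12, which forces (2,1) = 6.
Row 2 now contains 3; hence (2,2) = 2.
Column 4 now contains 4, which forces (2,4) = 1.
1 is placed in column 5, which forces (2,5) = 4.
Cage c has product 120; hence (3,5) = 5.
5 is placed in column 6, which forces (3,6) = 4.
Row 4 now contains 6, so (4,1) = 4.
Row 4 now contains 6, leaving (4,2) = 3.
3 is placed in row 5, so (5,2) = 6.
Completed grid: 1 4 6 5 3 2 / 6 2 5 1 4 3 / 3 1 2 6 5 4 / 4 3 1 2 6 5 / 5 6 3 4 2 1 / 2 5 4 3 1 6.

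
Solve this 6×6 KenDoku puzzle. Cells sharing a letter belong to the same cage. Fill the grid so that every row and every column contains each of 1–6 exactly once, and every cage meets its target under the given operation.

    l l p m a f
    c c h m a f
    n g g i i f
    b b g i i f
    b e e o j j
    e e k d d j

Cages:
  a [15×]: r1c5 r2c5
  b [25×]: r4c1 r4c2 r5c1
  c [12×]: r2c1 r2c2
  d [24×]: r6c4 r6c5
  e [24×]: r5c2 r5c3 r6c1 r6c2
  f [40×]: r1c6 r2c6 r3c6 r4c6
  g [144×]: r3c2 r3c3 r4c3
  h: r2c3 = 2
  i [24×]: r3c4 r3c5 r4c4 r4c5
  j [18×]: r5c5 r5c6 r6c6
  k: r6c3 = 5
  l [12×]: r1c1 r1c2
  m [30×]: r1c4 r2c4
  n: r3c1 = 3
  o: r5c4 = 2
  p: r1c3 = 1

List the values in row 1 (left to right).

6 2 1 5 3 4

Cage p is a single given cell, leaving r1c3 = 1.
Cage h is a single given cell, which forces r2c3 = 2.
Cage n is given, leaving r3c1 = 3.
Cage g has product 144, leaving r3c2 = 6.
The 3 cells of cage g must have product 144, leaving r3c3 = 4.
The 3 cells of cage b must have product 25; hence r4c1 = 1.
Cage b has product 25; hence r4c2 = 5.
Cage g has product 144, so r4c3 = 6.
Cage b has product 25, leaving r5c1 = 5.
Column 3 now contains 6, which forces r5c3 = 3.
Cage o is given, leaving r5c4 = 2.
Cage k is a single given cell, leaving r6c3 = 5.
The two cells of cage c must have product 12, so r2c1 = 4.
Cage c's pair has product 12, which forces r2c2 = 3.
3 is placed in row 2, leaving r2c5 = 5.
5 is placed in row 2; hence r2c6 = 1.
Column 4 now contains 2; hence r3c4 = 1.
Cage i has product 24; hence r3c5 = 2.
Row 3 already has 2; hence r3c6 = 5.
1 is placed in column 6, leaving r5c6 = 6.
Column 1 already has 4, so r6c1 = 2.
The 3 cells of cage j must have product 18, which forces r6c6 = 3.
Column 1 already has 4; hence r1c1 = 6.
Column 2 now contains 3, leaving r1c2 = 2.
The two cells of cage m must have product 30; hence r1c4 = 5.
5 is placed in column 5, which forces r1c5 = 3.
Row 1 now contains 2, leaving r1c6 = 4.
5 is placed in row 2; hence r2c4 = 6.
Column 5 already has 3, leaving r4c5 = 4.
Column 6 already has 4, so r4c6 = 2.
6 is placed in row 5, which forces r5c5 = 1.
Column 4 already has 6; hence r6c4 = 4.
Column 5 already has 4, so r6c5 = 6.
4 is placed in row 4; hence r4c4 = 3.
Row 5 already has 1, so r5c2 = 4.
Row 6 now contains 4, which forces r6c2 = 1.
Filled in: 6 2 1 5 3 4 / 4 3 2 6 5 1 / 3 6 4 1 2 5 / 1 5 6 3 4 2 / 5 4 3 2 1 6 / 2 1 5 4 6 3.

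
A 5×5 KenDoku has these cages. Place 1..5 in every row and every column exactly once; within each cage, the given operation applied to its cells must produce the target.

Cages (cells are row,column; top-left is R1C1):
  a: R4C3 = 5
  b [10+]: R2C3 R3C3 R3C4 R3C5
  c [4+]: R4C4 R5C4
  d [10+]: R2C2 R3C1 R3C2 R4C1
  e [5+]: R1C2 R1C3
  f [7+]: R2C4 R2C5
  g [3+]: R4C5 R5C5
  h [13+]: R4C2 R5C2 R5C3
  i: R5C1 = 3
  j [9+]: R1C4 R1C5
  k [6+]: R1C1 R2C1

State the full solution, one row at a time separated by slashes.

1 2 3 5 4 / 5 1 2 4 3 / 4 3 1 2 5 / 2 4 5 3 1 / 3 5 4 1 2

A is a freebie, which forces R4C3 = 5.
I is a freebie; hence R5C1 = 3.
Row 5 now contains 3, so R5C2 = 5.
Column 3 now contains 5; hence R5C3 = 4.
Row 5 now contains 3, leaving R5C4 = 1.
Row 5 now contains 1, leaving R5C5 = 2.
5 is placed in row 4, leaving R4C2 = 4.
Column 4 already has 1, so R4C4 = 3.
Column 5 now contains 2, which forces R4C5 = 1.
Row 4 now contains 1; hence R4C1 = 2.
In row 1, 1 can only go at R1C1, so R1C1 = 1.
1 is placed in column 1, which forces R2C1 = 5.
Row 2 now contains 5, leaving R2C5 = 3.
Column 1 now contains 5; hence R3C1 = 4.
Row 3 already has 4, so R3C4 = 2.
Row 3 already has 4, which forces R3C5 = 5.
Cage j's pair has sum 9, so R1C4 = 5.
5 is placed in column 5; hence R1C5 = 4.
The 4 cells of cage d must have sum 10, which forces R2C2 = 1.
The 4 cells of cage b must have sum 10, so R2C3 = 2.
2 is placed in column 4, leaving R2C4 = 4.
The 4 cells of cage d must have sum 10; hence R3C2 = 3.
Cage b needs sum 10, so R3C3 = 1.
Column 2 now contains 3; hence R1C2 = 2.
2 is placed in column 3; hence R1C3 = 3.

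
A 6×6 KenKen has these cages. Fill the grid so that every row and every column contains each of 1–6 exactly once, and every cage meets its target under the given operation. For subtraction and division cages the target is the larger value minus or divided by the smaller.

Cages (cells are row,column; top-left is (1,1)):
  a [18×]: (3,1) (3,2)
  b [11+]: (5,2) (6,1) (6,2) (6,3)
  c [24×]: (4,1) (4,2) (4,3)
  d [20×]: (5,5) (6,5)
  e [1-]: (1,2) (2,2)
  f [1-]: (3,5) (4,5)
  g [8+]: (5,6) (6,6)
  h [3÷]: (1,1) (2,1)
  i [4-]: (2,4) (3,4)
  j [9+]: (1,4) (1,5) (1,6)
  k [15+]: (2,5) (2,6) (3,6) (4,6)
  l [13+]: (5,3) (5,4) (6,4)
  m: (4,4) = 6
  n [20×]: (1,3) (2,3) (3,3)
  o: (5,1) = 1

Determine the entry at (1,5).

Cage m is given, which forces (4,4) = 6.
O is a freebie, so (5,1) = 1.
Column 1 needs a 5, and only (6,1) is open for it.
Cage d's pair has product 20; hence (5,5) = 5.
5 is placed in row 6, which forces (6,5) = 4.
Cage l needs sum 13, which forces (5,3) = 6.
The 3 cells of cage l must have sum 13, so (5,4) = 4.
Row 5 already has 6, so (5,6) = 2.
Cage l has sum 13, which forces (6,4) = 3.
2 is placed in column 6; hence (6,6) = 6.
Row 5 already has 2, leaving (5,2) = 3.
Cage a needs two cells with product 18, so (3,1) = 3.
Column 2 already has 3, which forces (3,2) = 6.
The 3 cells of cage c must have product 24, so (4,3) = 3.
Cage k has sum 15, which forces (2,5) = 6.
The 4 cells of cage k must have sum 15, leaving (2,6) = 3.
Cage h's pair has quotient 3, leaving (1,1) = 6.
Cage j has sum 9, leaving (1,5) = 3.
Row 2 already has 6; hence (2,1) = 2.
Column 1 now contains 2, leaving (4,1) = 4.
Row 4 now contains 4, leaving (4,2) = 2.
Row 4 now contains 2; hence (4,5) = 1.
Row 4 now contains 1, so (4,6) = 5.
Column 2 already has 2, which forces (6,2) = 1.
1 is placed in row 6, leaving (6,3) = 2.
1 is placed in column 5, which forces (3,5) = 2.
Column 6 already has 5; hence (3,6) = 1.
The 3 cells of cage j must have sum 9, leaving (1,4) = 2.
1 is placed in column 6, leaving (1,6) = 4.
Cage i's pair has difference 4, so (2,4) = 1.
1 is placed in row 3, leaving (3,4) = 5.
Row 1 now contains 4, so (1,2) = 5.
Cage n has product 20, so (1,3) = 1.
Cage e needs two cells with difference 1, which forces (2,2) = 4.
Cage n needs product 20, which forces (2,3) = 5.
5 is placed in row 3; hence (3,3) = 4.
The full grid is 6 5 1 2 3 4 / 2 4 5 1 6 3 / 3 6 4 5 2 1 / 4 2 3 6 1 5 / 1 3 6 4 5 2 / 5 1 2 3 4 6.

3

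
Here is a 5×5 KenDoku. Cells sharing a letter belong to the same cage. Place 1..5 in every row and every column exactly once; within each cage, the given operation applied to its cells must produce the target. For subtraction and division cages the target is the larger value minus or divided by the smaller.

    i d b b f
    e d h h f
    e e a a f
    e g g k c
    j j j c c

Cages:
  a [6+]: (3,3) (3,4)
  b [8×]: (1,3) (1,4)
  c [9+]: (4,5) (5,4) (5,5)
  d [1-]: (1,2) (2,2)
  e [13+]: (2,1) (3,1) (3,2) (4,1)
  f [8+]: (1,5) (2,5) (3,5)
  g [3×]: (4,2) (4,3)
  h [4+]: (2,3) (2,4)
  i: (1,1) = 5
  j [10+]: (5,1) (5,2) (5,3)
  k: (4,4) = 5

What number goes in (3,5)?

2

Cage i is a single given cell; hence (1,1) = 5.
K is a freebie, which forces (4,4) = 5.
The 4 cells of cage e must have sum 13; hence (3,1) = 3.
The 4 cells of cage e must have sum 13; hence (3,2) = 4.
Column 2 now contains 4, which forces (2,2) = 2.
Cage a needs two cells with sum 6; hence (3,3) = 5.
The two cells of cage a must have sum 6; hence (3,4) = 1.
1 is placed in row 3; hence (3,5) = 2.
2 is placed in column 5, leaving (4,5) = 4.
Cage f needs sum 8, leaving (1,5) = 1.
Row 2 already has 2; hence (2,1) = 4.
The two cells of cage h must have sum 4; hence (2,3) = 1.
Column 4 already has 1, leaving (2,4) = 3.
Column 5 now contains 4; hence (2,5) = 5.
Row 4 now contains 4; hence (4,1) = 2.
Column 3 already has 1, leaving (4,3) = 3.
2 is placed in column 1; hence (5,1) = 1.
Cage j has sum 10, so (5,2) = 5.
Column 3 already has 3, which forces (5,3) = 4.
Row 5 already has 4, so (5,4) = 2.
Column 5 now contains 1, so (5,5) = 3.
Row 1 already has 1; hence (1,2) = 3.
Column 3 now contains 4; hence (1,3) = 2.
Column 4 now contains 2, so (1,4) = 4.
Row 4 now contains 3, so (4,2) = 1.
The full grid is 5 3 2 4 1 / 4 2 1 3 5 / 3 4 5 1 2 / 2 1 3 5 4 / 1 5 4 2 3.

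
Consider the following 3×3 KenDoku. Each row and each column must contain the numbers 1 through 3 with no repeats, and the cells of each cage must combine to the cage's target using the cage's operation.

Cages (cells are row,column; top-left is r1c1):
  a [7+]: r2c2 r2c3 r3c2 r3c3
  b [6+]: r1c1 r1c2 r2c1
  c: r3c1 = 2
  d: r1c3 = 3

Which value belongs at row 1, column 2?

2

D is a freebie, which forces r1c3 = 3.
Cage c is a single given cell, so r3c1 = 2.
2 is placed in row 3, leaving r3c3 = 1.
Column 1 already has 2, leaving r1c1 = 1.
The 3 cells of cage b must have sum 6; hence r1c2 = 2.
Cage b needs sum 6, so r2c1 = 3.
Cage a has sum 7, so r2c2 = 1.
Column 3 already has 1; hence r2c3 = 2.
Row 3 already has 1, which forces r3c2 = 3.
Filled in: 1 2 3 / 3 1 2 / 2 3 1.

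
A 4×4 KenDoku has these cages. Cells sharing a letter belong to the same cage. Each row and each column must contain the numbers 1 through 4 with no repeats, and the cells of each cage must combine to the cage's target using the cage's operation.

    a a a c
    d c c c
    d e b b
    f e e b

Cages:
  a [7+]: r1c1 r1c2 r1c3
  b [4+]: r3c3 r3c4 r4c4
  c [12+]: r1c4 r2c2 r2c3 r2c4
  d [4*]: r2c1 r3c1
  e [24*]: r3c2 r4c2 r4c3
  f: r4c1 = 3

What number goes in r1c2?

The 3 cells of cage b must have sum 4, leaving r3c3 = 1.
Cage b needs sum 4, leaving r3c4 = 2.
Cage f is a single given cell; hence r4c1 = 3.
Cage b needs sum 4, so r4c4 = 1.
Cage d needs two cells with product 4; hence r2c1 = 1.
1 is placed in row 3, leaving r3c1 = 4.
Cage e has product 24; hence r3c2 = 3.
4 is placed in column 1; hence r1c1 = 2.
Cage a has sum 7, leaving r1c2 = 1.
The 3 cells of cage a must have sum 7, so r1c3 = 4.
The 4 cells of cage c must have sum 12; hence r1c4 = 3.
Column 2 already has 3, leaving r2c2 = 2.
Cage c has sum 12; hence r2c3 = 3.
Cage c has sum 12, so r2c4 = 4.
2 is placed in column 2, so r4c2 = 4.
4 is placed in column 3, so r4c3 = 2.
The full grid is 2 1 4 3 / 1 2 3 4 / 4 3 1 2 / 3 4 2 1.

1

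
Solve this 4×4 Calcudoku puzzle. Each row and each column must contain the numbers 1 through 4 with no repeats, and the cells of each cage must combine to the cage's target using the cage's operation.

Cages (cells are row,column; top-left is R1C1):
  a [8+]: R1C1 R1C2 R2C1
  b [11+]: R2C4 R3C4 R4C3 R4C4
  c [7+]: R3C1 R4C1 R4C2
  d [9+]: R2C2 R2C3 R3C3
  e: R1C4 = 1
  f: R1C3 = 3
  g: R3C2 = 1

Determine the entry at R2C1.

Cage f is given; hence R1C3 = 3.
E is a freebie, leaving R1C4 = 1.
G is a freebie, so R3C2 = 1.
Cage a needs sum 8, which forces R1C1 = 4.
The 3 cells of cage a must have sum 8; hence R1C2 = 2.
Cage a has sum 8, so R2C1 = 2.
Column 1 already has 2, which forces R3C1 = 3.
Column 1 already has 3, which forces R4C1 = 1.
Cage b has sum 11, leaving R4C3 = 2.
The 3 cells of cage d must have sum 9; hence R2C2 = 4.
The 3 cells of cage d must have sum 9; hence R2C3 = 1.
Row 2 already has 4, which forces R2C4 = 3.
Column 3 already has 2, which forces R3C3 = 4.
The 4 cells of cage b must have sum 11, so R3C4 = 2.
Cage c has sum 7; hence R4C2 = 3.
3 is placed in column 4, so R4C4 = 4.
Filled in: 4 2 3 1 / 2 4 1 3 / 3 1 4 2 / 1 3 2 4.

2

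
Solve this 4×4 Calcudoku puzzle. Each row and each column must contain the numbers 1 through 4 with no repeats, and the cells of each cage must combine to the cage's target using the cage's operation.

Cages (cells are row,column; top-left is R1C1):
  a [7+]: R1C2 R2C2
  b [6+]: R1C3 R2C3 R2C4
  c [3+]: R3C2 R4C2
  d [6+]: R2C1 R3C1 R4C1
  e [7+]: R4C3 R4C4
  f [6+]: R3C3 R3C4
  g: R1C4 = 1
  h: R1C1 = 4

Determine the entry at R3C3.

4

H is a freebie, leaving R1C1 = 4.
Row 1 already has 4, leaving R1C2 = 3.
Cage g is a single given cell, leaving R1C4 = 1.
Column 2 now contains 3, so R2C2 = 4.
Row 1 now contains 1, so R1C3 = 2.
The 3 cells of cage b must have sum 6, which forces R2C3 = 1.
The 3 cells of cage b must have sum 6, which forces R2C4 = 3.
2 is placed in column 3, which forces R3C3 = 4.
4 is placed in row 3; hence R3C4 = 2.
Column 3 now contains 4, which forces R4C3 = 3.
Column 4 now contains 3, so R4C4 = 4.
3 is placed in row 2, which forces R2C1 = 2.
Cage d needs sum 6, leaving R3C1 = 3.
Row 3 now contains 2, leaving R3C2 = 1.
The 3 cells of cage d must have sum 6; hence R4C1 = 1.
Cage c needs two cells with sum 3; hence R4C2 = 2.
The full grid is 4 3 2 1 / 2 4 1 3 / 3 1 4 2 / 1 2 3 4.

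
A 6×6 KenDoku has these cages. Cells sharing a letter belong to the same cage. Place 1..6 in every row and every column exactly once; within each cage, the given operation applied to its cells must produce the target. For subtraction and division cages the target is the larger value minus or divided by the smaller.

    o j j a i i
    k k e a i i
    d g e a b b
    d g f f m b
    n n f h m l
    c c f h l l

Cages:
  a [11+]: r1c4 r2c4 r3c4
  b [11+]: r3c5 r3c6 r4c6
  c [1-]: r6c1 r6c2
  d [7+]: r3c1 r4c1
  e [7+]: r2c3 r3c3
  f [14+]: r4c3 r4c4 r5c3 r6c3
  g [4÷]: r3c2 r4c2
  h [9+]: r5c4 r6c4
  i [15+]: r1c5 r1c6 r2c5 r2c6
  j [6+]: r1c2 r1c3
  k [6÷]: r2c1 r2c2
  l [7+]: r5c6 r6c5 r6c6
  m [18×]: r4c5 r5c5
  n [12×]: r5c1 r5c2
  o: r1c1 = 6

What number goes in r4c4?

1

Cage o is a single given cell, which forces r1c1 = 6.
Column 1 now contains 6, leaving r2c1 = 1.
Row 2 already has 1; hence r2c2 = 6.
The two cells of cage m must have product 18, leaving r4c5 = 3.
R5c1 and r5c2 in row 5 are {3, 4}, which forces r5c5 = 6.
6 is placed in row 5, leaving r5c4 = 5.
Cage h needs two cells with sum 9, leaving r6c4 = 4.
Cage a needs sum 11, leaving r3c4 = 6.
The only place for 6 in row 6 is r6c3.
In row 4, 6 can only go at r4c6, so r4c6 = 6.
In row 6, 5 can only go at r6c6, so r6c6 = 5.
Cage l has sum 7, which forces r5c6 = 1.
Cage l needs sum 7, which forces r6c5 = 1.
Cage b has sum 11; hence r3c5 = 2.
Cage b needs sum 11; hence r3c6 = 3.
Row 5 now contains 1; hence r5c3 = 2.
Cage e's pair has sum 7, leaving r2c3 = 3.
3 is placed in row 2, so r2c4 = 2.
2 is placed in row 2, so r2c6 = 4.
3 is placed in row 3; hence r3c1 = 5.
Cage e's pair has sum 7, so r3c3 = 4.
Cage d's pair has sum 7; hence r4c1 = 2.
4 is placed in column 3; hence r4c3 = 5.
2 is placed in column 4; hence r4c4 = 1.
Column 1 already has 2, so r6c1 = 3.
Row 6 now contains 3, which forces r6c2 = 2.
The two cells of cage j must have sum 6, leaving r1c2 = 5.
Column 3 now contains 5, so r1c3 = 1.
2 is placed in column 4, which forces r1c4 = 3.
Cage i has sum 15; hence r1c5 = 4.
Column 6 already has 4, so r1c6 = 2.
Row 2 already has 4, leaving r2c5 = 5.
Row 3 already has 4, so r3c2 = 1.
Row 4 now contains 1, which forces r4c2 = 4.
Column 1 now contains 3, which forces r5c1 = 4.
The two cells of cage n must have product 12, leaving r5c2 = 3.
The full grid is 6 5 1 3 4 2 / 1 6 3 2 5 4 / 5 1 4 6 2 3 / 2 4 5 1 3 6 / 4 3 2 5 6 1 / 3 2 6 4 1 5.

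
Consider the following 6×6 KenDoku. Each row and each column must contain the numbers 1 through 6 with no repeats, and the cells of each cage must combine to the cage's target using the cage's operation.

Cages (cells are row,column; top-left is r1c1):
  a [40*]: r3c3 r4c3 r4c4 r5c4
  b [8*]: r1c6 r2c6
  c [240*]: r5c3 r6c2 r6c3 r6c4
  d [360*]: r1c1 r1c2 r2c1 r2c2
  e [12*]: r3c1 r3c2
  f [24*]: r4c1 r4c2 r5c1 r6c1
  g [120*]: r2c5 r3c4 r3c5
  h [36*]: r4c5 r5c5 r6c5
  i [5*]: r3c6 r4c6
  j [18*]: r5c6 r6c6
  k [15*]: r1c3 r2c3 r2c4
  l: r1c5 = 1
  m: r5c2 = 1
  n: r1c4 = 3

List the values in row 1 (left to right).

6 2 5 3 1 4

Cage n is a single given cell; hence r1c4 = 3.
Cage l is a single given cell, which forces r1c5 = 1.
M is a freebie, which forces r5c2 = 1.
Row 1 already has 1; hence r1c3 = 5.
The 3 cells of cage k must have product 15, which forces r2c3 = 3.
Cage k has product 15, which forces r2c4 = 1.
In row 1, 4 can only go at r1c6, so r1c6 = 4.
Column 6 already has 4, leaving r2c6 = 2.
In row 2, 4 can only go at r2c5, so r2c5 = 4.
Row 5 needs a 5, and only r5c4 is open for it.
Column 4 now contains 5, which forces r3c4 = 6.
Cage g needs product 120; hence r3c5 = 5.
5 is placed in row 3; hence r3c6 = 1.
Column 6 now contains 1, so r4c6 = 5.
The 4 cells of cage c must have product 240; hence r6c2 = 5.
Cage d needs product 360, so r1c1 = 6.
Cage d needs product 360; hence r1c2 = 2.
The 4 cells of cage d must have product 360, so r2c1 = 5.
Column 2 now contains 5, which forces r2c2 = 6.
Cage a has product 40, leaving r4c3 = 1.
The 4 cells of cage f must have product 24, which forces r6c1 = 1.
The only place for 2 in row 3 is r3c3.
Cage a needs product 40, which forces r4c4 = 4.
The 4 cells of cage c must have product 240, which forces r6c4 = 2.
Cage f has product 24, so r4c1 = 2.
Row 4 now contains 4, leaving r4c2 = 3.
Row 4 now contains 3; hence r4c5 = 6.
The 4 cells of cage f must have product 24, so r5c1 = 4.
4 is placed in row 5, which forces r5c3 = 6.
6 is placed in row 5, which forces r5c6 = 3.
Column 3 already has 6, so r6c3 = 4.
6 is placed in column 5, so r6c5 = 3.
Column 6 now contains 3, leaving r6c6 = 6.
4 is placed in column 1, leaving r3c1 = 3.
Column 2 now contains 3, which forces r3c2 = 4.
3 is placed in row 5, so r5c5 = 2.
Completed grid: 6 2 5 3 1 4 / 5 6 3 1 4 2 / 3 4 2 6 5 1 / 2 3 1 4 6 5 / 4 1 6 5 2 3 / 1 5 4 2 3 6.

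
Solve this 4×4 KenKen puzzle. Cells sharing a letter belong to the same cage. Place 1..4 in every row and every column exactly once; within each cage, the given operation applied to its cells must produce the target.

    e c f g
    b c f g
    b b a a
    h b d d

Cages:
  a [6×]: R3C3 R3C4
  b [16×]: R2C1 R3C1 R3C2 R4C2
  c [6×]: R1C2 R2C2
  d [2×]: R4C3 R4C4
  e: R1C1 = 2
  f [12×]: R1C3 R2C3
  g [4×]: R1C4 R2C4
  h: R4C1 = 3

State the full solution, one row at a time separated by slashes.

2 3 4 1 / 1 2 3 4 / 4 1 2 3 / 3 4 1 2

Cage e is a single given cell, so R1C1 = 2.
Row 1 now contains 2, so R1C2 = 3.
Row 1 now contains 3, which forces R1C3 = 4.
Row 1 now contains 4, which forces R1C4 = 1.
Column 2 already has 3, leaving R2C2 = 2.
4 is placed in column 3, so R2C3 = 3.
Column 4 already has 1, so R2C4 = 4.
Column 3 already has 3, which forces R3C3 = 2.
2 is placed in row 3, leaving R3C4 = 3.
Cage h is given, so R4C1 = 3.
Column 3 already has 2, leaving R4C3 = 1.
Column 4 already has 1; hence R4C4 = 2.
Row 2 now contains 4, which forces R2C1 = 1.
Cage b needs product 16, leaving R3C1 = 4.
Cage b has product 16, leaving R3C2 = 1.
1 is placed in row 4, so R4C2 = 4.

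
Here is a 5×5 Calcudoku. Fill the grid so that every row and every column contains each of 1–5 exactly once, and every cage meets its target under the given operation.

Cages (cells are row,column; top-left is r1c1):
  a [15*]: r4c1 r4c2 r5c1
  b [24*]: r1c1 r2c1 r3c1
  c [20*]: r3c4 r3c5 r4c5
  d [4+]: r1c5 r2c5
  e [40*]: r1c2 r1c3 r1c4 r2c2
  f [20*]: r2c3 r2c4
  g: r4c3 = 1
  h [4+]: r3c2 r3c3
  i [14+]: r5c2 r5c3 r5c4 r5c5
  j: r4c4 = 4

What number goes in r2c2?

Cage g is given, so r4c3 = 1.
Cage j is a single given cell, so r4c4 = 4.
The two cells of cage f must have product 20, so r2c3 = 4.
Column 4 already has 4, leaving r2c4 = 5.
Cage h's pair has sum 4, so r3c2 = 1.
1 is placed in column 3, so r3c3 = 3.
Row 3 now contains 1, which forces r3c4 = 2.
Cage a needs product 15; hence r5c1 = 1.
2 is placed in column 4, which forces r5c4 = 3.
Cage e needs product 40, so r1c2 = 4.
The 4 cells of cage e must have product 40; hence r1c3 = 5.
2 is placed in column 4, leaving r1c4 = 1.
Row 1 already has 1; hence r1c5 = 3.
1 is placed in column 2; hence r2c2 = 2.
Column 5 now contains 3, so r2c5 = 1.
Row 3 already has 2, so r3c1 = 4.
Cage c needs product 20, which forces r3c5 = 5.
The 3 cells of cage c must have product 20, leaving r4c5 = 2.
Column 2 already has 2, leaving r5c2 = 5.
5 is placed in column 3, so r5c3 = 2.
Column 5 now contains 2, which forces r5c5 = 4.
Row 1 now contains 3, which forces r1c1 = 2.
Row 2 already has 2, so r2c1 = 3.
Cage a needs product 15, leaving r4c1 = 5.
Column 2 already has 5, so r4c2 = 3.
Filled in: 2 4 5 1 3 / 3 2 4 5 1 / 4 1 3 2 5 / 5 3 1 4 2 / 1 5 2 3 4.

2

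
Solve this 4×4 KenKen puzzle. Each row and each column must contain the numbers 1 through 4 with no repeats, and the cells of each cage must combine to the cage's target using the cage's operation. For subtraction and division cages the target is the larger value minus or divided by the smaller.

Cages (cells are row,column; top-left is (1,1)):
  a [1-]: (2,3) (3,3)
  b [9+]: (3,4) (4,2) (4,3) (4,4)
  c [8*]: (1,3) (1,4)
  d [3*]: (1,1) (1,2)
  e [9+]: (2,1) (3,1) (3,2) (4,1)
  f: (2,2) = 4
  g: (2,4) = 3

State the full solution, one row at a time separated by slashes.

Cage f is a single given cell, leaving (2,2) = 4.
Cage g is a single given cell, so (2,4) = 3.
The only place for 4 in row 3 is (3,1).
Row 3 needs a 3, and only (3,3) is open for it.
Cage a needs two cells with difference 1, leaving (2,3) = 2.
2 is placed in column 3, leaving (1,3) = 4.
Cage c's pair has product 8, so (1,4) = 2.
Row 2 already has 2, leaving (2,1) = 1.
Column 4 already has 2, so (3,4) = 1.
Column 3 already has 4, so (4,3) = 1.
Column 4 already has 1, so (4,4) = 4.
Column 1 already has 1; hence (1,1) = 3.
Cage d needs two cells with product 3; hence (1,2) = 1.
1 is placed in row 3; hence (3,2) = 2.
Cage e has sum 9; hence (4,1) = 2.
The 4 cells of cage b must have sum 9, so (4,2) = 3.

3 1 4 2 / 1 4 2 3 / 4 2 3 1 / 2 3 1 4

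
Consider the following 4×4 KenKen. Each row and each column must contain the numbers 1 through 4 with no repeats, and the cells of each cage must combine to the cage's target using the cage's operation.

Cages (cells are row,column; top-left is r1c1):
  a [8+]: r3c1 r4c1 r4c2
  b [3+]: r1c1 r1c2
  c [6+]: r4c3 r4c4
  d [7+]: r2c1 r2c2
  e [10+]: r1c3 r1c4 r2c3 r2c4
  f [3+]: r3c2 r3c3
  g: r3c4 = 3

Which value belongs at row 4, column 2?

3

G is a freebie; hence r3c4 = 3.
The only place for 3 in row 1 is r1c3.
In row 1, 4 can only go at r1c4, so r1c4 = 4.
Cage c needs two cells with sum 6, which forces r4c3 = 4.
4 is placed in column 4; hence r4c4 = 2.
Cage e needs sum 10; hence r2c3 = 2.
2 is placed in column 4; hence r2c4 = 1.
Cage a has sum 8, leaving r3c1 = 4.
Column 3 now contains 2, leaving r3c3 = 1.
Column 1 now contains 4, so r2c1 = 3.
Cage d needs two cells with sum 7, leaving r2c2 = 4.
1 is placed in row 3; hence r3c2 = 2.
3 is placed in column 1, which forces r4c1 = 1.
Row 4 now contains 1, so r4c2 = 3.
Column 1 already has 1, leaving r1c1 = 2.
Column 2 already has 2, so r1c2 = 1.
The full grid is 2 1 3 4 / 3 4 2 1 / 4 2 1 3 / 1 3 4 2.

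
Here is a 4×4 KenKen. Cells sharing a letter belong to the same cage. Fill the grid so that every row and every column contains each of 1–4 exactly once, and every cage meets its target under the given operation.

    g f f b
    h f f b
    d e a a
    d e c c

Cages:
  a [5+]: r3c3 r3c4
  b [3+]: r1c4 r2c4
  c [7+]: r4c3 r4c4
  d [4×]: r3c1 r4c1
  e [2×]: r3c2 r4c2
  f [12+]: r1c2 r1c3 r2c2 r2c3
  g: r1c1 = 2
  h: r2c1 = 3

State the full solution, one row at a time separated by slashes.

Cage g is given; hence r1c1 = 2.
2 is placed in row 1, so r1c4 = 1.
Cage h is a single given cell, leaving r2c1 = 3.
Column 4 now contains 1, leaving r2c4 = 2.
Row 3 needs a 3, and only r3c4 is open for it.
The two cells of cage a must have sum 5; hence r3c3 = 2.
Cage c's pair has sum 7, which forces r4c3 = 3.
3 is placed in column 4, so r4c4 = 4.
Cage f has sum 12, so r1c2 = 3.
Column 3 now contains 3; hence r1c3 = 4.
Cage f has sum 12; hence r2c2 = 4.
Cage f has sum 12; hence r2c3 = 1.
Cage d's pair has product 4; hence r3c1 = 4.
2 is placed in row 3; hence r3c2 = 1.
4 is placed in row 4, which forces r4c1 = 1.
Cage e needs two cells with product 2, which forces r4c2 = 2.

2 3 4 1 / 3 4 1 2 / 4 1 2 3 / 1 2 3 4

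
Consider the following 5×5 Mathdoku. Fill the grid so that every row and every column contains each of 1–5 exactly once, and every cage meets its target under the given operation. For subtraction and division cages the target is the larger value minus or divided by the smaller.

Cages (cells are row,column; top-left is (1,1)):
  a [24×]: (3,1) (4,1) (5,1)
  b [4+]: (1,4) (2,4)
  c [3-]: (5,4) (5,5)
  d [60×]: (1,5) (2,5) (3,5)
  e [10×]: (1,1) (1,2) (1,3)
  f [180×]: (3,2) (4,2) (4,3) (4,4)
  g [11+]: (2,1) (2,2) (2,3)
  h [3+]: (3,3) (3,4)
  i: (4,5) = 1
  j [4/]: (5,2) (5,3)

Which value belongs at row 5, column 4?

Cage f needs product 180, which forces (3,2) = 3.
Cage i is given, so (4,5) = 1.
Row 1 needs a 4, and only (1,5) is open for it.
Cage d needs product 60, so (2,5) = 3.
4 is placed in column 5, leaving (3,5) = 5.
Column 5 already has 5; hence (5,5) = 2.
Cage b needs two cells with sum 4, which forces (1,4) = 3.
Row 2 already has 3, leaving (2,4) = 1.
1 is placed in column 4; hence (3,4) = 2.
Row 5 already has 2, which forces (5,4) = 5.
Row 3 now contains 2, so (3,1) = 4.
Row 3 now contains 2, which forces (3,3) = 1.
The 3 cells of cage a must have product 24, which forces (4,1) = 2.
Cage f needs product 180; hence (4,2) = 5.
The 4 cells of cage f must have product 180, so (4,3) = 3.
Column 4 already has 5, so (4,4) = 4.
Cage a has product 24, which forces (5,1) = 3.
Column 3 now contains 1, so (5,3) = 4.
Column 1 already has 2; hence (2,1) = 5.
The 3 cells of cage g must have sum 11, which forces (2,2) = 4.
Cage g needs sum 11; hence (2,3) = 2.
Row 5 now contains 4, leaving (5,2) = 1.
Column 1 now contains 5, which forces (1,1) = 1.
Column 2 already has 1, which forces (1,2) = 2.
Column 3 already has 2, so (1,3) = 5.
Filled in: 1 2 5 3 4 / 5 4 2 1 3 / 4 3 1 2 5 / 2 5 3 4 1 / 3 1 4 5 2.

5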